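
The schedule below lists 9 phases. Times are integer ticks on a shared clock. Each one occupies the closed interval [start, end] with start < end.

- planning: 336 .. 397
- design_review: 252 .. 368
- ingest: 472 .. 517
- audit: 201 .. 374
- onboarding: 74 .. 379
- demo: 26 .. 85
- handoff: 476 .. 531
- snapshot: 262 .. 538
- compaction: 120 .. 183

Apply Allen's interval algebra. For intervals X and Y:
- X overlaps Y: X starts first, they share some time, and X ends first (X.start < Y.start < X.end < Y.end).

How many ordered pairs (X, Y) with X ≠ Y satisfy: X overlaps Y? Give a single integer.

8

Checking all 72 ordered pairs for relation 'overlaps'; matching pairs in alphabetical order:
(audit, planning): audit overlaps planning ✓
(audit, snapshot): audit overlaps snapshot ✓
(demo, onboarding): demo overlaps onboarding ✓
(design_review, planning): design_review overlaps planning ✓
(design_review, snapshot): design_review overlaps snapshot ✓
(ingest, handoff): ingest overlaps handoff ✓
(onboarding, planning): onboarding overlaps planning ✓
(onboarding, snapshot): onboarding overlaps snapshot ✓
Count: 8.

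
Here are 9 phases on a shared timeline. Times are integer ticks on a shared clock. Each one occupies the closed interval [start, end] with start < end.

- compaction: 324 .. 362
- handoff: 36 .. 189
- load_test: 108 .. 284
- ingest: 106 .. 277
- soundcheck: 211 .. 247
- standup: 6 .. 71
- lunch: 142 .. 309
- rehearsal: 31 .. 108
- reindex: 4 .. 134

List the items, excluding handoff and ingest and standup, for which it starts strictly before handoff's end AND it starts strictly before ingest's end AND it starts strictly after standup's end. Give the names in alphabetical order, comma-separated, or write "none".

Conditions: its start is strictly before handoff's end (X.start < 189) AND its start is strictly before ingest's end (X.start < 277) AND its start is strictly after standup's end (X.start > 71).
compaction: start 324 < 189? ✗; start 324 < 277? ✗; start 324 > 71? ✓ → no.
load_test: start 108 < 189? ✓; start 108 < 277? ✓; start 108 > 71? ✓ → yes.
lunch: start 142 < 189? ✓; start 142 < 277? ✓; start 142 > 71? ✓ → yes.
rehearsal: start 31 < 189? ✓; start 31 < 277? ✓; start 31 > 71? ✗ → no.
reindex: start 4 < 189? ✓; start 4 < 277? ✓; start 4 > 71? ✗ → no.
soundcheck: start 211 < 189? ✗; start 211 < 277? ✓; start 211 > 71? ✓ → no.
Result: load_test, lunch.

load_test, lunch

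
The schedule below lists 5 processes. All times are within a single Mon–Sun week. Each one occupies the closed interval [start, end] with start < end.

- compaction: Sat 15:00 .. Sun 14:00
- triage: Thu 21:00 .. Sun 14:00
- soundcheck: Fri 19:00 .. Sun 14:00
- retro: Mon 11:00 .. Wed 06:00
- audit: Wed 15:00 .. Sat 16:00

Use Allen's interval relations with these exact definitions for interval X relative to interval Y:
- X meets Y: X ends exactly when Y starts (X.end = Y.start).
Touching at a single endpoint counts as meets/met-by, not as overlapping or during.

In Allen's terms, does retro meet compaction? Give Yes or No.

retro = [Mon 11:00, Wed 06:00], compaction = [Sat 15:00, Sun 14:00].
Actual relation of retro to compaction: before.
Asked whether 'meets' holds → No.

No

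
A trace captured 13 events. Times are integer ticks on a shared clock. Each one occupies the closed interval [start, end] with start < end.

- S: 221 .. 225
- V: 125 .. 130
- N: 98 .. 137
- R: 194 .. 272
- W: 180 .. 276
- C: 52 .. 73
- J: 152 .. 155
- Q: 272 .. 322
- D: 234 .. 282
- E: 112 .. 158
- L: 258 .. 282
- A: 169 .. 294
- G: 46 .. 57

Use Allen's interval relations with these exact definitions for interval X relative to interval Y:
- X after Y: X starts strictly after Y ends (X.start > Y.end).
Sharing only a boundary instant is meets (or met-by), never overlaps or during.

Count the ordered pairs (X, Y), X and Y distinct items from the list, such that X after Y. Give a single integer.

55

Checking all 156 ordered pairs for relation 'after'; matching pairs in alphabetical order:
(A, C): A after C ✓
(A, E): A after E ✓
(A, G): A after G ✓
(A, J): A after J ✓
(A, N): A after N ✓
(A, V): A after V ✓
(D, C): D after C ✓
(D, E): D after E ✓
(D, G): D after G ✓
(D, J): D after J ✓
(D, N): D after N ✓
(D, S): D after S ✓
(D, V): D after V ✓
(E, C): E after C ✓
(E, G): E after G ✓
(J, C): J after C ✓
(J, G): J after G ✓
(J, N): J after N ✓
(J, V): J after V ✓
(L, C): L after C ✓
(L, E): L after E ✓
(L, G): L after G ✓
(L, J): L after J ✓
(L, N): L after N ✓
... plus 31 further pairs not listed.
Count: 55.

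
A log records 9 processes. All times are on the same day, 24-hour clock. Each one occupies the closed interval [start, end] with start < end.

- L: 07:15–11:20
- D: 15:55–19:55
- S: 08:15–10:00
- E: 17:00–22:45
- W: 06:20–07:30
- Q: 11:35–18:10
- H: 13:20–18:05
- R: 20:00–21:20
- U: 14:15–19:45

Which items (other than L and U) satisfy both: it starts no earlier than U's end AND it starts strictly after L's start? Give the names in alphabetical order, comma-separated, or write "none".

R

Conditions: its start is no earlier than U's end (X.start >= 19:45) AND its start is strictly after L's start (X.start > 07:15).
D: start 15:55 >= 19:45? ✗; start 15:55 > 07:15? ✓ → no.
E: start 17:00 >= 19:45? ✗; start 17:00 > 07:15? ✓ → no.
H: start 13:20 >= 19:45? ✗; start 13:20 > 07:15? ✓ → no.
Q: start 11:35 >= 19:45? ✗; start 11:35 > 07:15? ✓ → no.
R: start 20:00 >= 19:45? ✓; start 20:00 > 07:15? ✓ → yes.
S: start 08:15 >= 19:45? ✗; start 08:15 > 07:15? ✓ → no.
W: start 06:20 >= 19:45? ✗; start 06:20 > 07:15? ✗ → no.
Result: R.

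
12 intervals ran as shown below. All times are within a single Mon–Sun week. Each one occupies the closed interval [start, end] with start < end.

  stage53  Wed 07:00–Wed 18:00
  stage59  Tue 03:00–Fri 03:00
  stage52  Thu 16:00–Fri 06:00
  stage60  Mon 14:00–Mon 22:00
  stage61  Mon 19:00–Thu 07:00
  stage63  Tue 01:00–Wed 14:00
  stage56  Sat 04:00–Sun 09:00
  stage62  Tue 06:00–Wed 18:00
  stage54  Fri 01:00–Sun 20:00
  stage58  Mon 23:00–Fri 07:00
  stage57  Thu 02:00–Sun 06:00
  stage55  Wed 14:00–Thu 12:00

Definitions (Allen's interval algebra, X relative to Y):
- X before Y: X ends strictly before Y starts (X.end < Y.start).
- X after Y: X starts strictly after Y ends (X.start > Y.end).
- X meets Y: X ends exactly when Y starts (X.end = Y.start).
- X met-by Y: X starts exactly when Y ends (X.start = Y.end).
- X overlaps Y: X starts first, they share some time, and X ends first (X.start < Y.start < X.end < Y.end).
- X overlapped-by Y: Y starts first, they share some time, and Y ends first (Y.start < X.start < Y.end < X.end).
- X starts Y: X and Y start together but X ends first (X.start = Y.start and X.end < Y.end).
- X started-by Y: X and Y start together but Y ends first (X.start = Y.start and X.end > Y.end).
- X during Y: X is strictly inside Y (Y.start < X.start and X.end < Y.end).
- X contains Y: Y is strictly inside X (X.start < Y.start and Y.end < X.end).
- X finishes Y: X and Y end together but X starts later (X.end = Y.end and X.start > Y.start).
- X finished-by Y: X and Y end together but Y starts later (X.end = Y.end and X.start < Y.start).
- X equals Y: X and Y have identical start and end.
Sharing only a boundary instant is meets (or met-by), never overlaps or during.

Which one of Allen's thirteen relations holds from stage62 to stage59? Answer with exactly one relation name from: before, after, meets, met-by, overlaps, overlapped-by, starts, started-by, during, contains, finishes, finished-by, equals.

during

stage62 = [Tue 06:00, Wed 18:00]; stage59 = [Tue 03:00, Fri 03:00].
Compare endpoints: stage62.start > stage59.start, stage62.start < stage59.end, stage62.end > stage59.start, stage62.end < stage59.end.
That pattern is 'during'.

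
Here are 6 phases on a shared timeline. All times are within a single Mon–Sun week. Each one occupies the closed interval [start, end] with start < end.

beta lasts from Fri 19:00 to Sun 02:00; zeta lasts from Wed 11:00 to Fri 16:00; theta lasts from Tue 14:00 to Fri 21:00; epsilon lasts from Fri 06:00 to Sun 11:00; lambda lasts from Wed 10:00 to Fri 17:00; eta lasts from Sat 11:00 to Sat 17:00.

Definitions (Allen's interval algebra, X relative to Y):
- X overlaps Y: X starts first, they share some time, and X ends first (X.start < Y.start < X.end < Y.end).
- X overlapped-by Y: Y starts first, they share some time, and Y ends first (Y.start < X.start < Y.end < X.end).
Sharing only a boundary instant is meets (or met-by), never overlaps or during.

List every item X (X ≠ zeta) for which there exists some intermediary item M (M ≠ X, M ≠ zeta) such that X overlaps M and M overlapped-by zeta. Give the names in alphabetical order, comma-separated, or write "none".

lambda, theta

Target zeta = [Wed 11:00, Fri 16:00].
Intermediaries M with M overlapped-by zeta: epsilon.
Via epsilon — items with X overlaps epsilon: lambda, theta.
Union: lambda, theta.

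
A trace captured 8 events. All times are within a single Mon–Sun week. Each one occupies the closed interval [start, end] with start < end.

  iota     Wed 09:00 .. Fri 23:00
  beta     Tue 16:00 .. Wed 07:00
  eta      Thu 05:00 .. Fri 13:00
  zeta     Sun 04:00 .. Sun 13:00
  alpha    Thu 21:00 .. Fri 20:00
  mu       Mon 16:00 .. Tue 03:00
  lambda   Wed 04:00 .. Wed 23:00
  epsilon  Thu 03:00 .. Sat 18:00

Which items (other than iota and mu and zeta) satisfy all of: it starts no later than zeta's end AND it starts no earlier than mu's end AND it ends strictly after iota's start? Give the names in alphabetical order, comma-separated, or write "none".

Conditions: its start is no later than zeta's end (X.start <= Sun 13:00) AND its start is no earlier than mu's end (X.start >= Tue 03:00) AND its end is strictly after iota's start (X.end > Wed 09:00).
alpha: start Thu 21:00 <= Sun 13:00? ✓; start Thu 21:00 >= Tue 03:00? ✓; end Fri 20:00 > Wed 09:00? ✓ → yes.
beta: start Tue 16:00 <= Sun 13:00? ✓; start Tue 16:00 >= Tue 03:00? ✓; end Wed 07:00 > Wed 09:00? ✗ → no.
epsilon: start Thu 03:00 <= Sun 13:00? ✓; start Thu 03:00 >= Tue 03:00? ✓; end Sat 18:00 > Wed 09:00? ✓ → yes.
eta: start Thu 05:00 <= Sun 13:00? ✓; start Thu 05:00 >= Tue 03:00? ✓; end Fri 13:00 > Wed 09:00? ✓ → yes.
lambda: start Wed 04:00 <= Sun 13:00? ✓; start Wed 04:00 >= Tue 03:00? ✓; end Wed 23:00 > Wed 09:00? ✓ → yes.
Result: alpha, epsilon, eta, lambda.

alpha, epsilon, eta, lambda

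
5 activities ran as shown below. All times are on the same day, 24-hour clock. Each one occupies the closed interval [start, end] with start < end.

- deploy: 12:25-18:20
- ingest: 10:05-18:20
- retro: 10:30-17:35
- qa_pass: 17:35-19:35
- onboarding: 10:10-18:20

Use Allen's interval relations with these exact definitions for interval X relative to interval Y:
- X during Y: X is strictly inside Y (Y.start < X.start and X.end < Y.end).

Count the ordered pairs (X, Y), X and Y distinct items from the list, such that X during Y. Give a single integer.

Checking all 20 ordered pairs for relation 'during'; matching pairs in alphabetical order:
(retro, ingest): retro during ingest ✓
(retro, onboarding): retro during onboarding ✓
Count: 2.

2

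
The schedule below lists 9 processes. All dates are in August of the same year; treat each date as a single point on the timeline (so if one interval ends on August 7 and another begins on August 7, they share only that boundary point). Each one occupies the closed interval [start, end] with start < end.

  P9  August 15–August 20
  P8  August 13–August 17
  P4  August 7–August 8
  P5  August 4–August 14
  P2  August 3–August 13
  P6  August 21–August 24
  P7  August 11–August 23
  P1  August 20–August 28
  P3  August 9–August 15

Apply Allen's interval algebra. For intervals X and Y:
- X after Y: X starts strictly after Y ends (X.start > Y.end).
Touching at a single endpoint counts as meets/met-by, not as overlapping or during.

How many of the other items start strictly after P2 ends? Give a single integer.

3

Target P2 = [August 3, August 13].
P1 [August 20, August 28] → after → counts.
P3 [August 9, August 15] → overlapped-by → no.
P4 [August 7, August 8] → during → no.
P5 [August 4, August 14] → overlapped-by → no.
P6 [August 21, August 24] → after → counts.
P7 [August 11, August 23] → overlapped-by → no.
P8 [August 13, August 17] → met-by → no.
P9 [August 15, August 20] → after → counts.
Total: 3.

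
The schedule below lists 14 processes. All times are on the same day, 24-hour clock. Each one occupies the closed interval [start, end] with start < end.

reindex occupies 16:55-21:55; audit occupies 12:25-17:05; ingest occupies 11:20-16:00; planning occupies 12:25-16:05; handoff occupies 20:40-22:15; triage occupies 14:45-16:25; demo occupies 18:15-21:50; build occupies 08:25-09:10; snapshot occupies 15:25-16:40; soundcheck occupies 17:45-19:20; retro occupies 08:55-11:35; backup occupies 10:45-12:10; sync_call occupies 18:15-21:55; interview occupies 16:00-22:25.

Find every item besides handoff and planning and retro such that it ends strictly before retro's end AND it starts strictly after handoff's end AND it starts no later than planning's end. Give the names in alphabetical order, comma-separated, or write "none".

none

Conditions: its end is strictly before retro's end (X.end < 11:35) AND its start is strictly after handoff's end (X.start > 22:15) AND its start is no later than planning's end (X.start <= 16:05).
audit: end 17:05 < 11:35? ✗; start 12:25 > 22:15? ✗; start 12:25 <= 16:05? ✓ → no.
backup: end 12:10 < 11:35? ✗; start 10:45 > 22:15? ✗; start 10:45 <= 16:05? ✓ → no.
build: end 09:10 < 11:35? ✓; start 08:25 > 22:15? ✗; start 08:25 <= 16:05? ✓ → no.
demo: end 21:50 < 11:35? ✗; start 18:15 > 22:15? ✗; start 18:15 <= 16:05? ✗ → no.
ingest: end 16:00 < 11:35? ✗; start 11:20 > 22:15? ✗; start 11:20 <= 16:05? ✓ → no.
interview: end 22:25 < 11:35? ✗; start 16:00 > 22:15? ✗; start 16:00 <= 16:05? ✓ → no.
reindex: end 21:55 < 11:35? ✗; start 16:55 > 22:15? ✗; start 16:55 <= 16:05? ✗ → no.
snapshot: end 16:40 < 11:35? ✗; start 15:25 > 22:15? ✗; start 15:25 <= 16:05? ✓ → no.
soundcheck: end 19:20 < 11:35? ✗; start 17:45 > 22:15? ✗; start 17:45 <= 16:05? ✗ → no.
sync_call: end 21:55 < 11:35? ✗; start 18:15 > 22:15? ✗; start 18:15 <= 16:05? ✗ → no.
triage: end 16:25 < 11:35? ✗; start 14:45 > 22:15? ✗; start 14:45 <= 16:05? ✓ → no.
Result: none.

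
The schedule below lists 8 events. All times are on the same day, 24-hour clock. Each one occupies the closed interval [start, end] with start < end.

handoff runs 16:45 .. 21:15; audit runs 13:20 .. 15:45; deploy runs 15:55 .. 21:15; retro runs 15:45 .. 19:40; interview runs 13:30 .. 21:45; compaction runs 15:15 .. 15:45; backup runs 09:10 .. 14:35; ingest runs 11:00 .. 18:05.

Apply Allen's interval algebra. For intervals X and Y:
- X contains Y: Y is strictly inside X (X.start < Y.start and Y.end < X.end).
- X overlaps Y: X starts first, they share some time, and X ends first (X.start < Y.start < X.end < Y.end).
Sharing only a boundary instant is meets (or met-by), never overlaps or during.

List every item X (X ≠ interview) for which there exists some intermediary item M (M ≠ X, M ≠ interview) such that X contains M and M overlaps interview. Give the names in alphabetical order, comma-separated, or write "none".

Target interview = [13:30, 21:45].
Intermediaries M with M overlaps interview: audit, backup, ingest.
Via audit — items with X contains audit: ingest.
Via backup — items with X contains backup: none.
Via ingest — items with X contains ingest: none.
Union: ingest.

ingest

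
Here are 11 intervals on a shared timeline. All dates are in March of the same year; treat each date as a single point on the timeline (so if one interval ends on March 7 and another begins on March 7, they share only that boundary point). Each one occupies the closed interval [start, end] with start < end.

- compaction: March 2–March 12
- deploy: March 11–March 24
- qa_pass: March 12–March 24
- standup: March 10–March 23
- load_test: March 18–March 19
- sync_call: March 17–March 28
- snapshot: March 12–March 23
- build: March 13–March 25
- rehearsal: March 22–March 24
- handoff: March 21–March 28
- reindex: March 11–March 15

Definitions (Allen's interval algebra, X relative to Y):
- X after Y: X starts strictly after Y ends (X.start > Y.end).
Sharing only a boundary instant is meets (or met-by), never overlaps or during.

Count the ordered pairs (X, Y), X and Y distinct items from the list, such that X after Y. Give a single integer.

Checking all 110 ordered pairs for relation 'after'; matching pairs in alphabetical order:
(build, compaction): build after compaction ✓
(handoff, compaction): handoff after compaction ✓
(handoff, load_test): handoff after load_test ✓
(handoff, reindex): handoff after reindex ✓
(load_test, compaction): load_test after compaction ✓
(load_test, reindex): load_test after reindex ✓
(rehearsal, compaction): rehearsal after compaction ✓
(rehearsal, load_test): rehearsal after load_test ✓
(rehearsal, reindex): rehearsal after reindex ✓
(sync_call, compaction): sync_call after compaction ✓
(sync_call, reindex): sync_call after reindex ✓
Count: 11.

11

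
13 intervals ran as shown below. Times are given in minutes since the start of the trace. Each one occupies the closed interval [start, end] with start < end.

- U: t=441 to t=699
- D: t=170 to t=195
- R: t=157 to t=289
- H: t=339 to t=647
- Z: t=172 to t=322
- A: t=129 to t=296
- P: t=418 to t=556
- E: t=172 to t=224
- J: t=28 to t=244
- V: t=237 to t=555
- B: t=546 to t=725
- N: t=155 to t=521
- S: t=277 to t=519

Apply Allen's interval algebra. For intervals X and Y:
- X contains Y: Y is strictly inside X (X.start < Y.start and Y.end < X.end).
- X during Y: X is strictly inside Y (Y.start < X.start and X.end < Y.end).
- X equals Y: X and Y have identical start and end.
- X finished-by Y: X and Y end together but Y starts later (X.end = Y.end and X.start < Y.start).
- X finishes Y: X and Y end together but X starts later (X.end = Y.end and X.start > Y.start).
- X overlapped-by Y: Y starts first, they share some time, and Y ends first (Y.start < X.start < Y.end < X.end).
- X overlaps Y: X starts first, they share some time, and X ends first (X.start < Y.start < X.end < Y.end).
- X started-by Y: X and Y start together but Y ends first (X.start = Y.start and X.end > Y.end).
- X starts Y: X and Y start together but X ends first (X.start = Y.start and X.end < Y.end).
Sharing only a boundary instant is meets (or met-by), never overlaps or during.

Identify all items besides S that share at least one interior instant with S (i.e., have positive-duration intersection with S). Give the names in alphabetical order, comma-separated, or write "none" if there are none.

Target S = [t=277, t=519].
A [t=129, t=296] → overlaps → yes.
B [t=546, t=725] → after → no.
D [t=170, t=195] → before → no.
E [t=172, t=224] → before → no.
H [t=339, t=647] → overlapped-by → yes.
J [t=28, t=244] → before → no.
N [t=155, t=521] → contains → yes.
P [t=418, t=556] → overlapped-by → yes.
R [t=157, t=289] → overlaps → yes.
U [t=441, t=699] → overlapped-by → yes.
V [t=237, t=555] → contains → yes.
Z [t=172, t=322] → overlaps → yes.
Result: A, H, N, P, R, U, V, Z.

A, H, N, P, R, U, V, Z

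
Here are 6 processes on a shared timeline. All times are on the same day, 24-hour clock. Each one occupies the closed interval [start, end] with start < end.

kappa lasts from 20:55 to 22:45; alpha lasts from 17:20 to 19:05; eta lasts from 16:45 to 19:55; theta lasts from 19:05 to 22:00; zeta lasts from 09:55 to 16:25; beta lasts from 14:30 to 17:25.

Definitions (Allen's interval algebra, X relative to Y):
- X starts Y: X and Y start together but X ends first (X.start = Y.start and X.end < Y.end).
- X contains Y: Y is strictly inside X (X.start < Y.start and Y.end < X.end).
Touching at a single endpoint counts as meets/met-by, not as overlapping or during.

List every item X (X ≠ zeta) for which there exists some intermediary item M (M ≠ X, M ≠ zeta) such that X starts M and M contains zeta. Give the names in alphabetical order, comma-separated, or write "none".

none

Target zeta = [09:55, 16:25].
Intermediaries M with M contains zeta: none.
Union: none.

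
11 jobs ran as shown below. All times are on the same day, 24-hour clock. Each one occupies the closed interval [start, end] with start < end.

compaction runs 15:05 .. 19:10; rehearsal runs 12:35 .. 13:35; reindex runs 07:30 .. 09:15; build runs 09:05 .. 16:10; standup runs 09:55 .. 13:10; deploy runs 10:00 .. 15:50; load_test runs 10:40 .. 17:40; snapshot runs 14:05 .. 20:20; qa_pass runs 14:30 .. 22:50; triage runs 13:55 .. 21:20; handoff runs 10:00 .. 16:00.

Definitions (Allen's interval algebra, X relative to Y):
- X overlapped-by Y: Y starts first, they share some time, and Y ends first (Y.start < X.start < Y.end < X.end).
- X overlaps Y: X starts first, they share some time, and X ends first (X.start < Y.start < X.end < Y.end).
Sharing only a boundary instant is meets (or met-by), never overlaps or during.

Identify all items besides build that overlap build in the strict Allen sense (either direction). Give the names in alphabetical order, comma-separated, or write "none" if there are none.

compaction, load_test, qa_pass, reindex, snapshot, triage

Target build = [09:05, 16:10].
compaction [15:05, 19:10] → overlapped-by → yes.
deploy [10:00, 15:50] → during → no.
handoff [10:00, 16:00] → during → no.
load_test [10:40, 17:40] → overlapped-by → yes.
qa_pass [14:30, 22:50] → overlapped-by → yes.
rehearsal [12:35, 13:35] → during → no.
reindex [07:30, 09:15] → overlaps → yes.
snapshot [14:05, 20:20] → overlapped-by → yes.
standup [09:55, 13:10] → during → no.
triage [13:55, 21:20] → overlapped-by → yes.
Result: compaction, load_test, qa_pass, reindex, snapshot, triage.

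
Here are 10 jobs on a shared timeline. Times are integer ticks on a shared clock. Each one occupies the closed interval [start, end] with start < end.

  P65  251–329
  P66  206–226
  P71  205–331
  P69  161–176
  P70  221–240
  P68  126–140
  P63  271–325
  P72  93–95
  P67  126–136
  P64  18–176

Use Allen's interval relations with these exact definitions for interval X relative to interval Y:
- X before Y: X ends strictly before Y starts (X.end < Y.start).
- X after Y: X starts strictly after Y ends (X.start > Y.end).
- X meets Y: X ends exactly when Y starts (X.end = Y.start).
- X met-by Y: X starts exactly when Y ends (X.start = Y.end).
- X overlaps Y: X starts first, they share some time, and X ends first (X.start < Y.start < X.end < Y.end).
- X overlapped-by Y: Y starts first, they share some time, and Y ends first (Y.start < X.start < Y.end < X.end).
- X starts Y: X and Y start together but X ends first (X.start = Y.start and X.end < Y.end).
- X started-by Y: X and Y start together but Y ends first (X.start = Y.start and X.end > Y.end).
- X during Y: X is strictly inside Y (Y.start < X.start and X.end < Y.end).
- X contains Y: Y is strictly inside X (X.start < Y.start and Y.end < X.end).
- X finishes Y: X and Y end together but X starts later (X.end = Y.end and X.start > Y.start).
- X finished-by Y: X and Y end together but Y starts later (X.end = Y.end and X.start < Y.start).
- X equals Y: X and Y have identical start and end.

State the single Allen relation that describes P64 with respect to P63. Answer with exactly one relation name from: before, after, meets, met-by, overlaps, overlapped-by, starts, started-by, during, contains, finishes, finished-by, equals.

P64 = [18, 176]; P63 = [271, 325].
Compare endpoints: P64.start < P63.start, P64.start < P63.end, P64.end < P63.start, P64.end < P63.end.
That pattern is 'before'.

before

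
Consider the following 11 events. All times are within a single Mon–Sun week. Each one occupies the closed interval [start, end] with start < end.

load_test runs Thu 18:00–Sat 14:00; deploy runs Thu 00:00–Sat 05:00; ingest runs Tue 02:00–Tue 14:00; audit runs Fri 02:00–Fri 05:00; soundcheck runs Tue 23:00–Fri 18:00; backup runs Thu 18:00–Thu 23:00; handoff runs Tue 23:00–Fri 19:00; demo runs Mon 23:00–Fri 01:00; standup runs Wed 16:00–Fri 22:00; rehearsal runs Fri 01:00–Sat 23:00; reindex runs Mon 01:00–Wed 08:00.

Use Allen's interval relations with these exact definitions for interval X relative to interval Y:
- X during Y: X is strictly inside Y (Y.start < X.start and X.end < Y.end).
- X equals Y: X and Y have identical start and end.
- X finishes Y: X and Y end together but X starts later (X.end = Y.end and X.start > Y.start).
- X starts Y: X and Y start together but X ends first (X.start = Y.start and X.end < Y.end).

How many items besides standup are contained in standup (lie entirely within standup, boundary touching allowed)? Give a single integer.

Target standup = [Wed 16:00, Fri 22:00].
audit [Fri 02:00, Fri 05:00] → during → counts.
backup [Thu 18:00, Thu 23:00] → during → counts.
demo [Mon 23:00, Fri 01:00] → overlaps → no.
deploy [Thu 00:00, Sat 05:00] → overlapped-by → no.
handoff [Tue 23:00, Fri 19:00] → overlaps → no.
ingest [Tue 02:00, Tue 14:00] → before → no.
load_test [Thu 18:00, Sat 14:00] → overlapped-by → no.
rehearsal [Fri 01:00, Sat 23:00] → overlapped-by → no.
reindex [Mon 01:00, Wed 08:00] → before → no.
soundcheck [Tue 23:00, Fri 18:00] → overlaps → no.
Total: 2.

2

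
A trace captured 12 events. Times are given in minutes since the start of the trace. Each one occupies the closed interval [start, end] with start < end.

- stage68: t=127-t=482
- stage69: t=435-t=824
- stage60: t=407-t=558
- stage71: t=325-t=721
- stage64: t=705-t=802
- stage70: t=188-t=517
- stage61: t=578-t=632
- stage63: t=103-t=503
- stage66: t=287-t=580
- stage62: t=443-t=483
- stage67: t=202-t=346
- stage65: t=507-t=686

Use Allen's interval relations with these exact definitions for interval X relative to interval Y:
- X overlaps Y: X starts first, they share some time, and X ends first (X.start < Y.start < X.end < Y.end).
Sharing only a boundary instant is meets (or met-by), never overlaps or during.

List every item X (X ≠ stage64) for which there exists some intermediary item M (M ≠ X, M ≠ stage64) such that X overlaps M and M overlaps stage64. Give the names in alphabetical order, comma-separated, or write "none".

Target stage64 = [t=705, t=802].
Intermediaries M with M overlaps stage64: stage71.
Via stage71 — items with X overlaps stage71: stage63, stage66, stage67, stage68, stage70.
Union: stage63, stage66, stage67, stage68, stage70.

stage63, stage66, stage67, stage68, stage70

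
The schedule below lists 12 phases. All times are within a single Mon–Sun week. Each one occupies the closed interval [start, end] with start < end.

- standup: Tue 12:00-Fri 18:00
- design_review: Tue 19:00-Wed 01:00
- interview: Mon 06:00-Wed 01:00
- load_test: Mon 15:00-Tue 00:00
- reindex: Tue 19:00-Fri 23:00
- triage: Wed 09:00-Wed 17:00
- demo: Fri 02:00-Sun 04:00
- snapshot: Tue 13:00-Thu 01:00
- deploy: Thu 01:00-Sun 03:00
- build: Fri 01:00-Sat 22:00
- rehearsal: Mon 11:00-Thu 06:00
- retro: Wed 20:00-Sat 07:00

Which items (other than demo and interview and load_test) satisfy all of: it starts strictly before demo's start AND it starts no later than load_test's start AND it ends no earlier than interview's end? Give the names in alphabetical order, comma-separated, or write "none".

rehearsal

Conditions: its start is strictly before demo's start (X.start < Fri 02:00) AND its start is no later than load_test's start (X.start <= Mon 15:00) AND its end is no earlier than interview's end (X.end >= Wed 01:00).
build: start Fri 01:00 < Fri 02:00? ✓; start Fri 01:00 <= Mon 15:00? ✗; end Sat 22:00 >= Wed 01:00? ✓ → no.
deploy: start Thu 01:00 < Fri 02:00? ✓; start Thu 01:00 <= Mon 15:00? ✗; end Sun 03:00 >= Wed 01:00? ✓ → no.
design_review: start Tue 19:00 < Fri 02:00? ✓; start Tue 19:00 <= Mon 15:00? ✗; end Wed 01:00 >= Wed 01:00? ✓ → no.
rehearsal: start Mon 11:00 < Fri 02:00? ✓; start Mon 11:00 <= Mon 15:00? ✓; end Thu 06:00 >= Wed 01:00? ✓ → yes.
reindex: start Tue 19:00 < Fri 02:00? ✓; start Tue 19:00 <= Mon 15:00? ✗; end Fri 23:00 >= Wed 01:00? ✓ → no.
retro: start Wed 20:00 < Fri 02:00? ✓; start Wed 20:00 <= Mon 15:00? ✗; end Sat 07:00 >= Wed 01:00? ✓ → no.
snapshot: start Tue 13:00 < Fri 02:00? ✓; start Tue 13:00 <= Mon 15:00? ✗; end Thu 01:00 >= Wed 01:00? ✓ → no.
standup: start Tue 12:00 < Fri 02:00? ✓; start Tue 12:00 <= Mon 15:00? ✗; end Fri 18:00 >= Wed 01:00? ✓ → no.
triage: start Wed 09:00 < Fri 02:00? ✓; start Wed 09:00 <= Mon 15:00? ✗; end Wed 17:00 >= Wed 01:00? ✓ → no.
Result: rehearsal.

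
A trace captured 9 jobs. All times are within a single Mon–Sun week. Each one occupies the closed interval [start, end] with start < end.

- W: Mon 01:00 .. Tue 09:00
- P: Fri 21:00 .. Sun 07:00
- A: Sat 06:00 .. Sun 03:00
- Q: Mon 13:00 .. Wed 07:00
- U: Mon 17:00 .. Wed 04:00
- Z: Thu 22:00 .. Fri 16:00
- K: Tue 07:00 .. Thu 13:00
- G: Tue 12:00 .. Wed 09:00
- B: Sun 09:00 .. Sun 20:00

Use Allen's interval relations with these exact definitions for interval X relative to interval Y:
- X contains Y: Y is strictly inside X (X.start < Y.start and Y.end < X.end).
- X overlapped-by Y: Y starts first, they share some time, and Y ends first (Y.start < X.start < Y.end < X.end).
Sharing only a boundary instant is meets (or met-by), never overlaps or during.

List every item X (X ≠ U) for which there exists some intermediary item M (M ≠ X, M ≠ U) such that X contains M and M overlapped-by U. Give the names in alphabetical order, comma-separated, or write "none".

K

Target U = [Mon 17:00, Wed 04:00].
Intermediaries M with M overlapped-by U: G, K.
Via G — items with X contains G: K.
Via K — items with X contains K: none.
Union: K.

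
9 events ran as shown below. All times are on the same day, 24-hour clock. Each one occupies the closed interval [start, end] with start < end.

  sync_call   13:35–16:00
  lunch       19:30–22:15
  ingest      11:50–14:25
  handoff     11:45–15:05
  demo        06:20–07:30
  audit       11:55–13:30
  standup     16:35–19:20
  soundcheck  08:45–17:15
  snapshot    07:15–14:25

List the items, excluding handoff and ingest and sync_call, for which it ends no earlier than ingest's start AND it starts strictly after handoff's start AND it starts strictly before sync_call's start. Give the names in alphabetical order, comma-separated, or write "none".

audit

Conditions: its end is no earlier than ingest's start (X.end >= 11:50) AND its start is strictly after handoff's start (X.start > 11:45) AND its start is strictly before sync_call's start (X.start < 13:35).
audit: end 13:30 >= 11:50? ✓; start 11:55 > 11:45? ✓; start 11:55 < 13:35? ✓ → yes.
demo: end 07:30 >= 11:50? ✗; start 06:20 > 11:45? ✗; start 06:20 < 13:35? ✓ → no.
lunch: end 22:15 >= 11:50? ✓; start 19:30 > 11:45? ✓; start 19:30 < 13:35? ✗ → no.
snapshot: end 14:25 >= 11:50? ✓; start 07:15 > 11:45? ✗; start 07:15 < 13:35? ✓ → no.
soundcheck: end 17:15 >= 11:50? ✓; start 08:45 > 11:45? ✗; start 08:45 < 13:35? ✓ → no.
standup: end 19:20 >= 11:50? ✓; start 16:35 > 11:45? ✓; start 16:35 < 13:35? ✗ → no.
Result: audit.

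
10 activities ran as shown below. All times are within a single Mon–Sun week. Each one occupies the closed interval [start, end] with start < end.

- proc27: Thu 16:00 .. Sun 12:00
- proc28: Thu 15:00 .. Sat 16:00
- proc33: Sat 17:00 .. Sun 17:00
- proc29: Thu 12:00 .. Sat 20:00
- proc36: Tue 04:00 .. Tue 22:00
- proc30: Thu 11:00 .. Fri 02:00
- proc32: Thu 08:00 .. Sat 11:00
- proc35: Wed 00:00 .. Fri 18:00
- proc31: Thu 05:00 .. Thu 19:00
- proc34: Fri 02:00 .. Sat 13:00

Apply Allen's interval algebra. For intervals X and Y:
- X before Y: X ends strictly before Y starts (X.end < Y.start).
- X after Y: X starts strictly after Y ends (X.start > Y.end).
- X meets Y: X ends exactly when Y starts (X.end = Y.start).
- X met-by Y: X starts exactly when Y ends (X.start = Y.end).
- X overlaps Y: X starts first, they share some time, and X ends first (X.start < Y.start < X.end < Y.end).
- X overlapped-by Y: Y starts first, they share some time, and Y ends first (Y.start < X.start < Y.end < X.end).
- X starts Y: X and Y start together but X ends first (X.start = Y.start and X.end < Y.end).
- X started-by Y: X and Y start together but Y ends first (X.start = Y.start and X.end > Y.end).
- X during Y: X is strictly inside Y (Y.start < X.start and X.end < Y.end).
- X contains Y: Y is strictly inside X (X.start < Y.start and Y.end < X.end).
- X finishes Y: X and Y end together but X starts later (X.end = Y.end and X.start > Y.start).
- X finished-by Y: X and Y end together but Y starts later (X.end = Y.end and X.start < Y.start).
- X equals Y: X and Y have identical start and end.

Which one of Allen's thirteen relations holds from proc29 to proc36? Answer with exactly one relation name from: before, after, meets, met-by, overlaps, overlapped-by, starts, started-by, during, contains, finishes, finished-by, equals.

after

proc29 = [Thu 12:00, Sat 20:00]; proc36 = [Tue 04:00, Tue 22:00].
Compare endpoints: proc29.start > proc36.start, proc29.start > proc36.end, proc29.end > proc36.start, proc29.end > proc36.end.
That pattern is 'after'.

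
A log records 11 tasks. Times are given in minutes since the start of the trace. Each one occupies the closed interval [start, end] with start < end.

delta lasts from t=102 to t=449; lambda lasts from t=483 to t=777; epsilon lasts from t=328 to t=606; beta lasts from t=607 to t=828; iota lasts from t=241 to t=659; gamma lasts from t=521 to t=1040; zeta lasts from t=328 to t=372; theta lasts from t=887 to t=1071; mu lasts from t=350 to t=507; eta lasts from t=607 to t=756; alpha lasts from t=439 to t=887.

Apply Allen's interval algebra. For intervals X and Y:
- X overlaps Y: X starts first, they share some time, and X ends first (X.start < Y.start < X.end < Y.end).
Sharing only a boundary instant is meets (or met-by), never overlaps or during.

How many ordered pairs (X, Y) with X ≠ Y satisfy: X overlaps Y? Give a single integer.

Checking all 110 ordered pairs for relation 'overlaps'; matching pairs in alphabetical order:
(alpha, gamma): alpha overlaps gamma ✓
(delta, alpha): delta overlaps alpha ✓
(delta, epsilon): delta overlaps epsilon ✓
(delta, iota): delta overlaps iota ✓
(delta, mu): delta overlaps mu ✓
(epsilon, alpha): epsilon overlaps alpha ✓
(epsilon, gamma): epsilon overlaps gamma ✓
(epsilon, lambda): epsilon overlaps lambda ✓
(gamma, theta): gamma overlaps theta ✓
(iota, alpha): iota overlaps alpha ✓
(iota, beta): iota overlaps beta ✓
(iota, eta): iota overlaps eta ✓
(iota, gamma): iota overlaps gamma ✓
(iota, lambda): iota overlaps lambda ✓
(lambda, beta): lambda overlaps beta ✓
(lambda, gamma): lambda overlaps gamma ✓
(mu, alpha): mu overlaps alpha ✓
(mu, lambda): mu overlaps lambda ✓
(zeta, mu): zeta overlaps mu ✓
Count: 19.

19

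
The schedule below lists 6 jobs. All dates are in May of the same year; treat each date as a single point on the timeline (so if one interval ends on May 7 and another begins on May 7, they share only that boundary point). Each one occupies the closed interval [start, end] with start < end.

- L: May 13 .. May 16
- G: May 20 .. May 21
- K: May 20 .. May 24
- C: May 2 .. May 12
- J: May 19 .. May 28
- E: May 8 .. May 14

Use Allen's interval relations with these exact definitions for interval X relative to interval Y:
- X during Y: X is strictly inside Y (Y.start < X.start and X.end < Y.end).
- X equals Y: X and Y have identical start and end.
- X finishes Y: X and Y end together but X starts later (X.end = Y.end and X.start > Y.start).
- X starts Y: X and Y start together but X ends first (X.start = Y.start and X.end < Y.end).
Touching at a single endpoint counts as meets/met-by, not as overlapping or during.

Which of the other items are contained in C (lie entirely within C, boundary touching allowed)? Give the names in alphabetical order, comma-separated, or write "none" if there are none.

Target C = [May 2, May 12].
E [May 8, May 14] → overlapped-by → no.
G [May 20, May 21] → after → no.
J [May 19, May 28] → after → no.
K [May 20, May 24] → after → no.
L [May 13, May 16] → after → no.
Result: none.

none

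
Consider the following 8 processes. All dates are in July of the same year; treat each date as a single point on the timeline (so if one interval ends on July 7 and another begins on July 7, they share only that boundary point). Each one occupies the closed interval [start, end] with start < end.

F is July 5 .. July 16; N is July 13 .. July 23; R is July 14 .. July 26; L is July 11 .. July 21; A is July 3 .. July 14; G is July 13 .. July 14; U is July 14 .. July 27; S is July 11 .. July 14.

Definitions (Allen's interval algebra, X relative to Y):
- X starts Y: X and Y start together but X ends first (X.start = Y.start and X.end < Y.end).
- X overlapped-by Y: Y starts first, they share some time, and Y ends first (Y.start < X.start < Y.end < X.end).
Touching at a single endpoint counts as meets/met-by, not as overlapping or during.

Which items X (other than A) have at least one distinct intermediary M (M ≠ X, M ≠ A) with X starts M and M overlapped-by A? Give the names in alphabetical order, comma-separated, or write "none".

G, S

Target A = [July 3, July 14].
Intermediaries M with M overlapped-by A: F, L, N.
Via F — items with X starts F: none.
Via L — items with X starts L: S.
Via N — items with X starts N: G.
Union: G, S.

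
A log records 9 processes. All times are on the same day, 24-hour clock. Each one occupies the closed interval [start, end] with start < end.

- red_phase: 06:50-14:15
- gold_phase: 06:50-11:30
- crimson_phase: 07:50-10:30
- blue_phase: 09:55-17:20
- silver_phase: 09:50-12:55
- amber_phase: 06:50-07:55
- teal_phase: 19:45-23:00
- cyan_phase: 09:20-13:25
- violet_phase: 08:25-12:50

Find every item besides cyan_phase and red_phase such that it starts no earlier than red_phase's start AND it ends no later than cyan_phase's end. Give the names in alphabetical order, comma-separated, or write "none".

amber_phase, crimson_phase, gold_phase, silver_phase, violet_phase

Conditions: its start is no earlier than red_phase's start (X.start >= 06:50) AND its end is no later than cyan_phase's end (X.end <= 13:25).
amber_phase: start 06:50 >= 06:50? ✓; end 07:55 <= 13:25? ✓ → yes.
blue_phase: start 09:55 >= 06:50? ✓; end 17:20 <= 13:25? ✗ → no.
crimson_phase: start 07:50 >= 06:50? ✓; end 10:30 <= 13:25? ✓ → yes.
gold_phase: start 06:50 >= 06:50? ✓; end 11:30 <= 13:25? ✓ → yes.
silver_phase: start 09:50 >= 06:50? ✓; end 12:55 <= 13:25? ✓ → yes.
teal_phase: start 19:45 >= 06:50? ✓; end 23:00 <= 13:25? ✗ → no.
violet_phase: start 08:25 >= 06:50? ✓; end 12:50 <= 13:25? ✓ → yes.
Result: amber_phase, crimson_phase, gold_phase, silver_phase, violet_phase.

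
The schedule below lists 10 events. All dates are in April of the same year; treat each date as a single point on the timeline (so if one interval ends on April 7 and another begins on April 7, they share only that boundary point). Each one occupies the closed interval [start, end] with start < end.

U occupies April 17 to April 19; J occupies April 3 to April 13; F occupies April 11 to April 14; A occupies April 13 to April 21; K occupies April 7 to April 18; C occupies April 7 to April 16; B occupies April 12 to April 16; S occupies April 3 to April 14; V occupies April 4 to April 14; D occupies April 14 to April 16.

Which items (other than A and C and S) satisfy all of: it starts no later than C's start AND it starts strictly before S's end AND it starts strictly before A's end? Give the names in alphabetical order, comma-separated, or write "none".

Conditions: its start is no later than C's start (X.start <= April 7) AND its start is strictly before S's end (X.start < April 14) AND its start is strictly before A's end (X.start < April 21).
B: start April 12 <= April 7? ✗; start April 12 < April 14? ✓; start April 12 < April 21? ✓ → no.
D: start April 14 <= April 7? ✗; start April 14 < April 14? ✗; start April 14 < April 21? ✓ → no.
F: start April 11 <= April 7? ✗; start April 11 < April 14? ✓; start April 11 < April 21? ✓ → no.
J: start April 3 <= April 7? ✓; start April 3 < April 14? ✓; start April 3 < April 21? ✓ → yes.
K: start April 7 <= April 7? ✓; start April 7 < April 14? ✓; start April 7 < April 21? ✓ → yes.
U: start April 17 <= April 7? ✗; start April 17 < April 14? ✗; start April 17 < April 21? ✓ → no.
V: start April 4 <= April 7? ✓; start April 4 < April 14? ✓; start April 4 < April 21? ✓ → yes.
Result: J, K, V.

J, K, V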